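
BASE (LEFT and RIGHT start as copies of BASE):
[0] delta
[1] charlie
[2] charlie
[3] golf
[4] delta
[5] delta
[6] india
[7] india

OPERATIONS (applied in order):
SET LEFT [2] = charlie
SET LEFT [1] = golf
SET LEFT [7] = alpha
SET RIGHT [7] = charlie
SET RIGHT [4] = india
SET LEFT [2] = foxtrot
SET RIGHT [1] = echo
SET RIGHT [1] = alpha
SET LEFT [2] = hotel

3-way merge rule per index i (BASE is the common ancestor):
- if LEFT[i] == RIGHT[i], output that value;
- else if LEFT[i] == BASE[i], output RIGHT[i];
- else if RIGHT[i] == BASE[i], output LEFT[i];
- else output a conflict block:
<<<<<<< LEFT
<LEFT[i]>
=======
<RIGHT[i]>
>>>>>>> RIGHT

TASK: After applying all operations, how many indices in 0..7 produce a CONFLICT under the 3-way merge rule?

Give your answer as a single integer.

Answer: 2

Derivation:
Final LEFT:  [delta, golf, hotel, golf, delta, delta, india, alpha]
Final RIGHT: [delta, alpha, charlie, golf, india, delta, india, charlie]
i=0: L=delta R=delta -> agree -> delta
i=1: BASE=charlie L=golf R=alpha all differ -> CONFLICT
i=2: L=hotel, R=charlie=BASE -> take LEFT -> hotel
i=3: L=golf R=golf -> agree -> golf
i=4: L=delta=BASE, R=india -> take RIGHT -> india
i=5: L=delta R=delta -> agree -> delta
i=6: L=india R=india -> agree -> india
i=7: BASE=india L=alpha R=charlie all differ -> CONFLICT
Conflict count: 2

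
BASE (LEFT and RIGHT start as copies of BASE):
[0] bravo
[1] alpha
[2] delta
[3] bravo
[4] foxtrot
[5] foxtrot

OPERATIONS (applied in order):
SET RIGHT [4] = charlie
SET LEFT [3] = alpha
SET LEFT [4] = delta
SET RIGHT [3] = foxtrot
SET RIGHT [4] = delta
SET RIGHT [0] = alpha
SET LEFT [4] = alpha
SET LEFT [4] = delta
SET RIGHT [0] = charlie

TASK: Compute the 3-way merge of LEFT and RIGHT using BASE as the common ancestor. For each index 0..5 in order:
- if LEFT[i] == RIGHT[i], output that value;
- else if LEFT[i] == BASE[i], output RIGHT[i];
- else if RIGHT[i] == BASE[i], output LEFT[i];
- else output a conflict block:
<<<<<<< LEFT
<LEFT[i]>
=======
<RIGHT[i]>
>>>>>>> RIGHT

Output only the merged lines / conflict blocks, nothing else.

Answer: charlie
alpha
delta
<<<<<<< LEFT
alpha
=======
foxtrot
>>>>>>> RIGHT
delta
foxtrot

Derivation:
Final LEFT:  [bravo, alpha, delta, alpha, delta, foxtrot]
Final RIGHT: [charlie, alpha, delta, foxtrot, delta, foxtrot]
i=0: L=bravo=BASE, R=charlie -> take RIGHT -> charlie
i=1: L=alpha R=alpha -> agree -> alpha
i=2: L=delta R=delta -> agree -> delta
i=3: BASE=bravo L=alpha R=foxtrot all differ -> CONFLICT
i=4: L=delta R=delta -> agree -> delta
i=5: L=foxtrot R=foxtrot -> agree -> foxtrot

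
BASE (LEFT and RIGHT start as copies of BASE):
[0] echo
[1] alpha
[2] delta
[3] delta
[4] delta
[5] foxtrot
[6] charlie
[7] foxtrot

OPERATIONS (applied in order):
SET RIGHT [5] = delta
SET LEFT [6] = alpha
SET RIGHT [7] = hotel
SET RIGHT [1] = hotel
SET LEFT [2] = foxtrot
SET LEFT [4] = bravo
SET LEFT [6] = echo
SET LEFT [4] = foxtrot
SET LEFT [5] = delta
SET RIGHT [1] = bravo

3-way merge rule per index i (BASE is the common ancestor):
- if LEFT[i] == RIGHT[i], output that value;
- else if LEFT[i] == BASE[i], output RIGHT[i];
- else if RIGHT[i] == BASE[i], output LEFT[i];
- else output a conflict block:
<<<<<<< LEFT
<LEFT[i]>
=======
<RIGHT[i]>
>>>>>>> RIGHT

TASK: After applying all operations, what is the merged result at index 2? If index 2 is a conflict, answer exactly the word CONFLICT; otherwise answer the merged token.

Final LEFT:  [echo, alpha, foxtrot, delta, foxtrot, delta, echo, foxtrot]
Final RIGHT: [echo, bravo, delta, delta, delta, delta, charlie, hotel]
i=0: L=echo R=echo -> agree -> echo
i=1: L=alpha=BASE, R=bravo -> take RIGHT -> bravo
i=2: L=foxtrot, R=delta=BASE -> take LEFT -> foxtrot
i=3: L=delta R=delta -> agree -> delta
i=4: L=foxtrot, R=delta=BASE -> take LEFT -> foxtrot
i=5: L=delta R=delta -> agree -> delta
i=6: L=echo, R=charlie=BASE -> take LEFT -> echo
i=7: L=foxtrot=BASE, R=hotel -> take RIGHT -> hotel
Index 2 -> foxtrot

Answer: foxtrot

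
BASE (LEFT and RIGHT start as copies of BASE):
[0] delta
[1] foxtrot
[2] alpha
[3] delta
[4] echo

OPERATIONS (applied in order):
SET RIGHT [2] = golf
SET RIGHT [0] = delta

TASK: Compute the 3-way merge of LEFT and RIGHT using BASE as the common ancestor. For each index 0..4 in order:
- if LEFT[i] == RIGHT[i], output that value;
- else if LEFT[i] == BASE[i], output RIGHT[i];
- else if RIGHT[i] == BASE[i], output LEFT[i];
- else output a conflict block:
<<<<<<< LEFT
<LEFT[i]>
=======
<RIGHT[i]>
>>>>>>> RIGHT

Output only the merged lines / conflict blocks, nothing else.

Answer: delta
foxtrot
golf
delta
echo

Derivation:
Final LEFT:  [delta, foxtrot, alpha, delta, echo]
Final RIGHT: [delta, foxtrot, golf, delta, echo]
i=0: L=delta R=delta -> agree -> delta
i=1: L=foxtrot R=foxtrot -> agree -> foxtrot
i=2: L=alpha=BASE, R=golf -> take RIGHT -> golf
i=3: L=delta R=delta -> agree -> delta
i=4: L=echo R=echo -> agree -> echo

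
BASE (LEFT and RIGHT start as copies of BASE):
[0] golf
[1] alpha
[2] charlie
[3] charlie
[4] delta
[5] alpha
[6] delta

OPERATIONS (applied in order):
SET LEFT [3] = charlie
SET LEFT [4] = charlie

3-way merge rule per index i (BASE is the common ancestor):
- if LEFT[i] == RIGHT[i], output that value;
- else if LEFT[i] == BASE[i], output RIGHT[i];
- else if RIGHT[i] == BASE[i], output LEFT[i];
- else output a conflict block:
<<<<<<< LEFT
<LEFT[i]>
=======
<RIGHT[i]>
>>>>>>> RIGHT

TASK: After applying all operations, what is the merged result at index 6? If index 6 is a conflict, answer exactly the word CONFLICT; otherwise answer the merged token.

Answer: delta

Derivation:
Final LEFT:  [golf, alpha, charlie, charlie, charlie, alpha, delta]
Final RIGHT: [golf, alpha, charlie, charlie, delta, alpha, delta]
i=0: L=golf R=golf -> agree -> golf
i=1: L=alpha R=alpha -> agree -> alpha
i=2: L=charlie R=charlie -> agree -> charlie
i=3: L=charlie R=charlie -> agree -> charlie
i=4: L=charlie, R=delta=BASE -> take LEFT -> charlie
i=5: L=alpha R=alpha -> agree -> alpha
i=6: L=delta R=delta -> agree -> delta
Index 6 -> delta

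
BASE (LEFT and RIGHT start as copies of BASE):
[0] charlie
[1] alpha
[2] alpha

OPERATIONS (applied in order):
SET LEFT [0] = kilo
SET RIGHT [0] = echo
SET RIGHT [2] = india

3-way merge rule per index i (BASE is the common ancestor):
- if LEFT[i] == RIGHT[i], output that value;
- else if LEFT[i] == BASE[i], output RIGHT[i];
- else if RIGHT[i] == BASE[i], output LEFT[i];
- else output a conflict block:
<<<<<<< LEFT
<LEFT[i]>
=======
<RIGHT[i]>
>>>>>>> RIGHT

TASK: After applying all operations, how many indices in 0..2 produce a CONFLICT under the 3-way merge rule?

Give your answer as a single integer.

Answer: 1

Derivation:
Final LEFT:  [kilo, alpha, alpha]
Final RIGHT: [echo, alpha, india]
i=0: BASE=charlie L=kilo R=echo all differ -> CONFLICT
i=1: L=alpha R=alpha -> agree -> alpha
i=2: L=alpha=BASE, R=india -> take RIGHT -> india
Conflict count: 1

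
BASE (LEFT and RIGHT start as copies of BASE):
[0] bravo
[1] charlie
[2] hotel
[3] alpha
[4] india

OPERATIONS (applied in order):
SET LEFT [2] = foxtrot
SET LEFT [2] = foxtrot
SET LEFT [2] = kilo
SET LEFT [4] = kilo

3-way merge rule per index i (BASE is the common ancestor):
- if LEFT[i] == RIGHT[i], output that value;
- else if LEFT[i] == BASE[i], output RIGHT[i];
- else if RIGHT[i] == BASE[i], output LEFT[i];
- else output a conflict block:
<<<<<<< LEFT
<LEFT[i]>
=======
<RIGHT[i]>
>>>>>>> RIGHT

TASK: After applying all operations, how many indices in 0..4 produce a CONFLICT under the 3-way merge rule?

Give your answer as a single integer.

Answer: 0

Derivation:
Final LEFT:  [bravo, charlie, kilo, alpha, kilo]
Final RIGHT: [bravo, charlie, hotel, alpha, india]
i=0: L=bravo R=bravo -> agree -> bravo
i=1: L=charlie R=charlie -> agree -> charlie
i=2: L=kilo, R=hotel=BASE -> take LEFT -> kilo
i=3: L=alpha R=alpha -> agree -> alpha
i=4: L=kilo, R=india=BASE -> take LEFT -> kilo
Conflict count: 0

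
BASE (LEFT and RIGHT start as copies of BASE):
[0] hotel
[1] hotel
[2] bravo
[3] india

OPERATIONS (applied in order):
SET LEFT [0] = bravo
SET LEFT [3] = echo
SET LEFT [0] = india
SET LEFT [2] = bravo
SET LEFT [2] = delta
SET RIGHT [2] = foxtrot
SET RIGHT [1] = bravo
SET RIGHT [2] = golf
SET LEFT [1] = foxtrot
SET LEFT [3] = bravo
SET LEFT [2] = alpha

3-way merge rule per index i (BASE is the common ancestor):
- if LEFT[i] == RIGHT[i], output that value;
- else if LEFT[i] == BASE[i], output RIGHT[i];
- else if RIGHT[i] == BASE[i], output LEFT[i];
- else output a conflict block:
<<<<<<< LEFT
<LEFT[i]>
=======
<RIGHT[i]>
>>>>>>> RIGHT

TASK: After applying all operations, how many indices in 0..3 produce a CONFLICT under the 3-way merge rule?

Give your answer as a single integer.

Answer: 2

Derivation:
Final LEFT:  [india, foxtrot, alpha, bravo]
Final RIGHT: [hotel, bravo, golf, india]
i=0: L=india, R=hotel=BASE -> take LEFT -> india
i=1: BASE=hotel L=foxtrot R=bravo all differ -> CONFLICT
i=2: BASE=bravo L=alpha R=golf all differ -> CONFLICT
i=3: L=bravo, R=india=BASE -> take LEFT -> bravo
Conflict count: 2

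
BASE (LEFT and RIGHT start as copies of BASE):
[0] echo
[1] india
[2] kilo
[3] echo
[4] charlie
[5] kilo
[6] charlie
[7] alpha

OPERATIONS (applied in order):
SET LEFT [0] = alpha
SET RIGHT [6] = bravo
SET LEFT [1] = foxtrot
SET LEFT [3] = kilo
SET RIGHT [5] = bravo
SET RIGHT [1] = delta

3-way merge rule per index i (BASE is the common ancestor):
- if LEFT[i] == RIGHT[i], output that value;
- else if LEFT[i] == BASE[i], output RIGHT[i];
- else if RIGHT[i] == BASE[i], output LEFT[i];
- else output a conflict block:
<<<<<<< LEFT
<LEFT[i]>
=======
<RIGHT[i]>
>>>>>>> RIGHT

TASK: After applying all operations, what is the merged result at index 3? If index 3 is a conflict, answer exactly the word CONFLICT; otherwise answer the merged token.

Answer: kilo

Derivation:
Final LEFT:  [alpha, foxtrot, kilo, kilo, charlie, kilo, charlie, alpha]
Final RIGHT: [echo, delta, kilo, echo, charlie, bravo, bravo, alpha]
i=0: L=alpha, R=echo=BASE -> take LEFT -> alpha
i=1: BASE=india L=foxtrot R=delta all differ -> CONFLICT
i=2: L=kilo R=kilo -> agree -> kilo
i=3: L=kilo, R=echo=BASE -> take LEFT -> kilo
i=4: L=charlie R=charlie -> agree -> charlie
i=5: L=kilo=BASE, R=bravo -> take RIGHT -> bravo
i=6: L=charlie=BASE, R=bravo -> take RIGHT -> bravo
i=7: L=alpha R=alpha -> agree -> alpha
Index 3 -> kilo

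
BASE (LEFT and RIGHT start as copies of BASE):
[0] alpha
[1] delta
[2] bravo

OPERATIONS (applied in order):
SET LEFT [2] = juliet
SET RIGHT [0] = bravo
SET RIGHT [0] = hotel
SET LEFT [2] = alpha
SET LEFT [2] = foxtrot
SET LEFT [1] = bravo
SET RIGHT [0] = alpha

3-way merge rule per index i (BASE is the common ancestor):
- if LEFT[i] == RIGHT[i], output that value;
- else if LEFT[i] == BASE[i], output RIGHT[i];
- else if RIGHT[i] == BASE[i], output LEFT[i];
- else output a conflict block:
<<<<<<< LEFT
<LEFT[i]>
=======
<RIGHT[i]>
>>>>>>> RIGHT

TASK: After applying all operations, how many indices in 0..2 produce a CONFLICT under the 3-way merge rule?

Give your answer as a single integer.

Final LEFT:  [alpha, bravo, foxtrot]
Final RIGHT: [alpha, delta, bravo]
i=0: L=alpha R=alpha -> agree -> alpha
i=1: L=bravo, R=delta=BASE -> take LEFT -> bravo
i=2: L=foxtrot, R=bravo=BASE -> take LEFT -> foxtrot
Conflict count: 0

Answer: 0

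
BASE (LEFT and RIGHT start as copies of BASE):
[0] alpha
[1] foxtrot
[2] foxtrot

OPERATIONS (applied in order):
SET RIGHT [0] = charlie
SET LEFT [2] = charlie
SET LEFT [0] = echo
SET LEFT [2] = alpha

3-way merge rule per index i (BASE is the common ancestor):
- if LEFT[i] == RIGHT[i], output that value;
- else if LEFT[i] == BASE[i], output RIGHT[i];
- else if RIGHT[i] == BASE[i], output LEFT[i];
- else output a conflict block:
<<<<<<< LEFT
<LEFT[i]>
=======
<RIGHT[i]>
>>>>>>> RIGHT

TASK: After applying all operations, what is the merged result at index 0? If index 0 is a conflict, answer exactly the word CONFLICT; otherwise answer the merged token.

Final LEFT:  [echo, foxtrot, alpha]
Final RIGHT: [charlie, foxtrot, foxtrot]
i=0: BASE=alpha L=echo R=charlie all differ -> CONFLICT
i=1: L=foxtrot R=foxtrot -> agree -> foxtrot
i=2: L=alpha, R=foxtrot=BASE -> take LEFT -> alpha
Index 0 -> CONFLICT

Answer: CONFLICT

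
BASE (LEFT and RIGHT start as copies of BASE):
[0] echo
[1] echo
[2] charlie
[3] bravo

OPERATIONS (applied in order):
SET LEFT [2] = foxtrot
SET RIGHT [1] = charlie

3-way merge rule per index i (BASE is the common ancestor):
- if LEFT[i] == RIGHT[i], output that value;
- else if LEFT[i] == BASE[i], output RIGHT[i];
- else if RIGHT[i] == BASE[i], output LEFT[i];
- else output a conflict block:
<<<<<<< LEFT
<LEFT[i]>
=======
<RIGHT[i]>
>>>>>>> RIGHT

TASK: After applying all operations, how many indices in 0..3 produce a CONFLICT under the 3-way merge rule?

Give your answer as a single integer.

Final LEFT:  [echo, echo, foxtrot, bravo]
Final RIGHT: [echo, charlie, charlie, bravo]
i=0: L=echo R=echo -> agree -> echo
i=1: L=echo=BASE, R=charlie -> take RIGHT -> charlie
i=2: L=foxtrot, R=charlie=BASE -> take LEFT -> foxtrot
i=3: L=bravo R=bravo -> agree -> bravo
Conflict count: 0

Answer: 0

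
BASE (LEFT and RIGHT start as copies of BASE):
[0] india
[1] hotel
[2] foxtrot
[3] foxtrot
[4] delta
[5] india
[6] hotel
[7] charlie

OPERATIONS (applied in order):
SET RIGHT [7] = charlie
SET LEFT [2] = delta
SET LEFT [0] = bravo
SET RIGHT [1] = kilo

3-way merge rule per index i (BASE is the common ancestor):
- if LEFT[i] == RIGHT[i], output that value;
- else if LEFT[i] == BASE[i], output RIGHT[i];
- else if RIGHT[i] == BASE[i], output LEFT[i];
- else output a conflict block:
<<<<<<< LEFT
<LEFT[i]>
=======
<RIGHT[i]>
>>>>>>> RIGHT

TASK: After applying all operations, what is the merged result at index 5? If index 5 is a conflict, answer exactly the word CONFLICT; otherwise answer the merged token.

Answer: india

Derivation:
Final LEFT:  [bravo, hotel, delta, foxtrot, delta, india, hotel, charlie]
Final RIGHT: [india, kilo, foxtrot, foxtrot, delta, india, hotel, charlie]
i=0: L=bravo, R=india=BASE -> take LEFT -> bravo
i=1: L=hotel=BASE, R=kilo -> take RIGHT -> kilo
i=2: L=delta, R=foxtrot=BASE -> take LEFT -> delta
i=3: L=foxtrot R=foxtrot -> agree -> foxtrot
i=4: L=delta R=delta -> agree -> delta
i=5: L=india R=india -> agree -> india
i=6: L=hotel R=hotel -> agree -> hotel
i=7: L=charlie R=charlie -> agree -> charlie
Index 5 -> india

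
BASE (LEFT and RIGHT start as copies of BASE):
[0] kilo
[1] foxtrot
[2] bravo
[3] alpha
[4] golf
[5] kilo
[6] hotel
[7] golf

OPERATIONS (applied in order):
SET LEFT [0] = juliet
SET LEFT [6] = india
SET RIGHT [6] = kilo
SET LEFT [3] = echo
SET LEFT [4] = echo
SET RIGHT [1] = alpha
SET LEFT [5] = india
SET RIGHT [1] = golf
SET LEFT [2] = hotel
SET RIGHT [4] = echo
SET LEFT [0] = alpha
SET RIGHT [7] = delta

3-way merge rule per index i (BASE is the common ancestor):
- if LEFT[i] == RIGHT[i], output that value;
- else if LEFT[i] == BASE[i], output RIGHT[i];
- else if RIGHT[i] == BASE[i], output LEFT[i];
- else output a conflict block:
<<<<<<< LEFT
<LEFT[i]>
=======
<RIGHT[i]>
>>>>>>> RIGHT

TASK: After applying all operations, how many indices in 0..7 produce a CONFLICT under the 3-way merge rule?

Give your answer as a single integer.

Answer: 1

Derivation:
Final LEFT:  [alpha, foxtrot, hotel, echo, echo, india, india, golf]
Final RIGHT: [kilo, golf, bravo, alpha, echo, kilo, kilo, delta]
i=0: L=alpha, R=kilo=BASE -> take LEFT -> alpha
i=1: L=foxtrot=BASE, R=golf -> take RIGHT -> golf
i=2: L=hotel, R=bravo=BASE -> take LEFT -> hotel
i=3: L=echo, R=alpha=BASE -> take LEFT -> echo
i=4: L=echo R=echo -> agree -> echo
i=5: L=india, R=kilo=BASE -> take LEFT -> india
i=6: BASE=hotel L=india R=kilo all differ -> CONFLICT
i=7: L=golf=BASE, R=delta -> take RIGHT -> delta
Conflict count: 1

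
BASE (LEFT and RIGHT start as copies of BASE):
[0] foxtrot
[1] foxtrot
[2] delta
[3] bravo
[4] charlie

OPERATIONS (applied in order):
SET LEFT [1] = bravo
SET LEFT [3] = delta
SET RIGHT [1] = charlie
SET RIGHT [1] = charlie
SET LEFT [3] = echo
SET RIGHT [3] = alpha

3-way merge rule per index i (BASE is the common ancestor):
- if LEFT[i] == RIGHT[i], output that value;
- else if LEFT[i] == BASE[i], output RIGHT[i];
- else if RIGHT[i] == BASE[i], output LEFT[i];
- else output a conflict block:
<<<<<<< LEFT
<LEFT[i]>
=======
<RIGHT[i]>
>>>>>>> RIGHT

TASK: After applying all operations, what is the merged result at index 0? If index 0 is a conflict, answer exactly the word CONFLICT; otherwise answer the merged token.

Answer: foxtrot

Derivation:
Final LEFT:  [foxtrot, bravo, delta, echo, charlie]
Final RIGHT: [foxtrot, charlie, delta, alpha, charlie]
i=0: L=foxtrot R=foxtrot -> agree -> foxtrot
i=1: BASE=foxtrot L=bravo R=charlie all differ -> CONFLICT
i=2: L=delta R=delta -> agree -> delta
i=3: BASE=bravo L=echo R=alpha all differ -> CONFLICT
i=4: L=charlie R=charlie -> agree -> charlie
Index 0 -> foxtrot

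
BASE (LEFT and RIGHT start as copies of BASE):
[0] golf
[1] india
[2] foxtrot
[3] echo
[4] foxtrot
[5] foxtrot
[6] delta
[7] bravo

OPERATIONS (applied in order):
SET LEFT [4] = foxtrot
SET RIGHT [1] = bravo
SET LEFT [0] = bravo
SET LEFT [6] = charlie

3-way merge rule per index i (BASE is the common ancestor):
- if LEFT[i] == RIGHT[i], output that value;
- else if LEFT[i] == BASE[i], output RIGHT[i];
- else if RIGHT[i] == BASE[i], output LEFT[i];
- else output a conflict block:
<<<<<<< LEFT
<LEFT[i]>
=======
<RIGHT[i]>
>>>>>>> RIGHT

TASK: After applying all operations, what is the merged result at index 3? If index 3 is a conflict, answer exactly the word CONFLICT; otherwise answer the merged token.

Final LEFT:  [bravo, india, foxtrot, echo, foxtrot, foxtrot, charlie, bravo]
Final RIGHT: [golf, bravo, foxtrot, echo, foxtrot, foxtrot, delta, bravo]
i=0: L=bravo, R=golf=BASE -> take LEFT -> bravo
i=1: L=india=BASE, R=bravo -> take RIGHT -> bravo
i=2: L=foxtrot R=foxtrot -> agree -> foxtrot
i=3: L=echo R=echo -> agree -> echo
i=4: L=foxtrot R=foxtrot -> agree -> foxtrot
i=5: L=foxtrot R=foxtrot -> agree -> foxtrot
i=6: L=charlie, R=delta=BASE -> take LEFT -> charlie
i=7: L=bravo R=bravo -> agree -> bravo
Index 3 -> echo

Answer: echo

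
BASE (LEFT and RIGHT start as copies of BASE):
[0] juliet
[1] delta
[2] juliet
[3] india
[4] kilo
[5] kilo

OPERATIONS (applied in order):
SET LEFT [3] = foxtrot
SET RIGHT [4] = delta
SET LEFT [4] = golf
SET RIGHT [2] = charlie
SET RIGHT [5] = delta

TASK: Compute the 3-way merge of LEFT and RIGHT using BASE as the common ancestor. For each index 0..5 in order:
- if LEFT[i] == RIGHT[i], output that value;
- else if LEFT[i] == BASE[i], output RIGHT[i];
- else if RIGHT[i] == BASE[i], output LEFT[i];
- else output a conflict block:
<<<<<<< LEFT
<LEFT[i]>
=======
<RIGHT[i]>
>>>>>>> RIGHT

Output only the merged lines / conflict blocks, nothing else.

Final LEFT:  [juliet, delta, juliet, foxtrot, golf, kilo]
Final RIGHT: [juliet, delta, charlie, india, delta, delta]
i=0: L=juliet R=juliet -> agree -> juliet
i=1: L=delta R=delta -> agree -> delta
i=2: L=juliet=BASE, R=charlie -> take RIGHT -> charlie
i=3: L=foxtrot, R=india=BASE -> take LEFT -> foxtrot
i=4: BASE=kilo L=golf R=delta all differ -> CONFLICT
i=5: L=kilo=BASE, R=delta -> take RIGHT -> delta

Answer: juliet
delta
charlie
foxtrot
<<<<<<< LEFT
golf
=======
delta
>>>>>>> RIGHT
delta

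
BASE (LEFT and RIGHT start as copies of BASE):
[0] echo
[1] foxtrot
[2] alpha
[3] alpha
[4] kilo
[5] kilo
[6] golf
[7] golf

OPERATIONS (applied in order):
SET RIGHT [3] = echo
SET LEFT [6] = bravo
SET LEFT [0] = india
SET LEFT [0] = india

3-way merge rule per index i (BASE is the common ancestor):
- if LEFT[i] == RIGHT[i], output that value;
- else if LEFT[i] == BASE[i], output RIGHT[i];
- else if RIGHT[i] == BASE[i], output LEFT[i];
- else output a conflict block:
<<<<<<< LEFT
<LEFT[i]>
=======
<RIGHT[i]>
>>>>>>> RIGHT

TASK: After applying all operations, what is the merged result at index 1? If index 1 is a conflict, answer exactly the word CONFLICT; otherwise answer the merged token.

Final LEFT:  [india, foxtrot, alpha, alpha, kilo, kilo, bravo, golf]
Final RIGHT: [echo, foxtrot, alpha, echo, kilo, kilo, golf, golf]
i=0: L=india, R=echo=BASE -> take LEFT -> india
i=1: L=foxtrot R=foxtrot -> agree -> foxtrot
i=2: L=alpha R=alpha -> agree -> alpha
i=3: L=alpha=BASE, R=echo -> take RIGHT -> echo
i=4: L=kilo R=kilo -> agree -> kilo
i=5: L=kilo R=kilo -> agree -> kilo
i=6: L=bravo, R=golf=BASE -> take LEFT -> bravo
i=7: L=golf R=golf -> agree -> golf
Index 1 -> foxtrot

Answer: foxtrot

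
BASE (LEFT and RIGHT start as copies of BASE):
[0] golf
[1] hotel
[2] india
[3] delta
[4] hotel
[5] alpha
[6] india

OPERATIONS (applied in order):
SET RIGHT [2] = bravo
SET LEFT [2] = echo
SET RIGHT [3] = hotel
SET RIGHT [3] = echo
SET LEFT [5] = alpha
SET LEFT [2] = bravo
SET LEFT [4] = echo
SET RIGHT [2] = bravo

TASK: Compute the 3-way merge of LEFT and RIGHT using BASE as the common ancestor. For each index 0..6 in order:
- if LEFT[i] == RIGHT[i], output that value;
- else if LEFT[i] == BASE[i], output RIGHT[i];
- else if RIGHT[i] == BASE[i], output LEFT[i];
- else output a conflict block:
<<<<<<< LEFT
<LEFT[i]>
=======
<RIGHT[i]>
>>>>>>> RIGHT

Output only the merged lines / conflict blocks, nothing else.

Answer: golf
hotel
bravo
echo
echo
alpha
india

Derivation:
Final LEFT:  [golf, hotel, bravo, delta, echo, alpha, india]
Final RIGHT: [golf, hotel, bravo, echo, hotel, alpha, india]
i=0: L=golf R=golf -> agree -> golf
i=1: L=hotel R=hotel -> agree -> hotel
i=2: L=bravo R=bravo -> agree -> bravo
i=3: L=delta=BASE, R=echo -> take RIGHT -> echo
i=4: L=echo, R=hotel=BASE -> take LEFT -> echo
i=5: L=alpha R=alpha -> agree -> alpha
i=6: L=india R=india -> agree -> india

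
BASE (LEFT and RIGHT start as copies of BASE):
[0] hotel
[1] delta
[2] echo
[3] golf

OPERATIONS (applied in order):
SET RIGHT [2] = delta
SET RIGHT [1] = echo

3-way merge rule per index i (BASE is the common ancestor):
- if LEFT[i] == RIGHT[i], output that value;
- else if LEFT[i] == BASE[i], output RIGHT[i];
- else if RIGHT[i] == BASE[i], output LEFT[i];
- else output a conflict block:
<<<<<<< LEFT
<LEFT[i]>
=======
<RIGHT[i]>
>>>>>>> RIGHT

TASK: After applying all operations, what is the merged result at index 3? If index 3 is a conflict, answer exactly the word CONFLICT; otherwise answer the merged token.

Answer: golf

Derivation:
Final LEFT:  [hotel, delta, echo, golf]
Final RIGHT: [hotel, echo, delta, golf]
i=0: L=hotel R=hotel -> agree -> hotel
i=1: L=delta=BASE, R=echo -> take RIGHT -> echo
i=2: L=echo=BASE, R=delta -> take RIGHT -> delta
i=3: L=golf R=golf -> agree -> golf
Index 3 -> golf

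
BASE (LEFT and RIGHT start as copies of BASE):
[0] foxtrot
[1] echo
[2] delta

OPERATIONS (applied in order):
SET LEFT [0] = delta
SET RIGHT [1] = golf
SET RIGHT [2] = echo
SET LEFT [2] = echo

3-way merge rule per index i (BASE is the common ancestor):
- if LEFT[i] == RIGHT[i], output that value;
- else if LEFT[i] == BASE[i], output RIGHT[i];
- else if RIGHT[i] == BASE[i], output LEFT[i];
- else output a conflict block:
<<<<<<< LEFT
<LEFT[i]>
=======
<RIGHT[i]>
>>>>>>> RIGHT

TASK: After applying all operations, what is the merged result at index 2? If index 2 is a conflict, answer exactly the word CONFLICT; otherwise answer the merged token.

Answer: echo

Derivation:
Final LEFT:  [delta, echo, echo]
Final RIGHT: [foxtrot, golf, echo]
i=0: L=delta, R=foxtrot=BASE -> take LEFT -> delta
i=1: L=echo=BASE, R=golf -> take RIGHT -> golf
i=2: L=echo R=echo -> agree -> echo
Index 2 -> echo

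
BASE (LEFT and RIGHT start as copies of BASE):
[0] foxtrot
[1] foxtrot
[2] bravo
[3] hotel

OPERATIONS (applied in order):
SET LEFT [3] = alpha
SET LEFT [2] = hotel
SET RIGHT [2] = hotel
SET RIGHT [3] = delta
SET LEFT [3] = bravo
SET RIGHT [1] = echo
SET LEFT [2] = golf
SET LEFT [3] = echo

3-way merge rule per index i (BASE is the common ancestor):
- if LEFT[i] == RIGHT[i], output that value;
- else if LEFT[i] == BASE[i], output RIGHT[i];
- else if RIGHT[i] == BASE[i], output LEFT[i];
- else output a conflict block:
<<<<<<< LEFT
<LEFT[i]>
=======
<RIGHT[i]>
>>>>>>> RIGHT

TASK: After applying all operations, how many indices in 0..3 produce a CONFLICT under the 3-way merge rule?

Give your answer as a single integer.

Answer: 2

Derivation:
Final LEFT:  [foxtrot, foxtrot, golf, echo]
Final RIGHT: [foxtrot, echo, hotel, delta]
i=0: L=foxtrot R=foxtrot -> agree -> foxtrot
i=1: L=foxtrot=BASE, R=echo -> take RIGHT -> echo
i=2: BASE=bravo L=golf R=hotel all differ -> CONFLICT
i=3: BASE=hotel L=echo R=delta all differ -> CONFLICT
Conflict count: 2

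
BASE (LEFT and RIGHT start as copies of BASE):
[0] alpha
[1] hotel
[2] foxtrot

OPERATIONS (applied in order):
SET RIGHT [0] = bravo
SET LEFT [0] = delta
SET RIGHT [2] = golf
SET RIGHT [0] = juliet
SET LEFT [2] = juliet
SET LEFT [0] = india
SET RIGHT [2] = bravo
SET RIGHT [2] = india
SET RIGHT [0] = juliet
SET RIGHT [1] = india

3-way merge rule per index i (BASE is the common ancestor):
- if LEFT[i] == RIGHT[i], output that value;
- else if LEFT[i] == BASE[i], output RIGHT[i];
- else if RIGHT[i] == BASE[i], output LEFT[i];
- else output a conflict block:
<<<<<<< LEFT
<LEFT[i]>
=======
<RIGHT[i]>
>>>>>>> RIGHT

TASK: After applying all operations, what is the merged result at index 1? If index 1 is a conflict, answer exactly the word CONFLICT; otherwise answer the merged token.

Final LEFT:  [india, hotel, juliet]
Final RIGHT: [juliet, india, india]
i=0: BASE=alpha L=india R=juliet all differ -> CONFLICT
i=1: L=hotel=BASE, R=india -> take RIGHT -> india
i=2: BASE=foxtrot L=juliet R=india all differ -> CONFLICT
Index 1 -> india

Answer: india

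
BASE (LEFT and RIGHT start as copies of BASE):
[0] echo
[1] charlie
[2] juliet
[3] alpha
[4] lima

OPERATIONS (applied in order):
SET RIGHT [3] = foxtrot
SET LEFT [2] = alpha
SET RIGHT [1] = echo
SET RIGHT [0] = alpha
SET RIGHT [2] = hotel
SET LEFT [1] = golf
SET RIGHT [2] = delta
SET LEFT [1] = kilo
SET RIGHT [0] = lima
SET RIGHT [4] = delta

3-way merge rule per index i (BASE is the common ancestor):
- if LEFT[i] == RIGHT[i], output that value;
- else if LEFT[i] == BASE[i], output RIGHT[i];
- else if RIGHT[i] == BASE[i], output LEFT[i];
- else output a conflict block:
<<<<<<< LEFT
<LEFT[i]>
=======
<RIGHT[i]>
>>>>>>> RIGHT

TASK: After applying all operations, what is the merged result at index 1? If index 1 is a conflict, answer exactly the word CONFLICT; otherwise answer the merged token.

Answer: CONFLICT

Derivation:
Final LEFT:  [echo, kilo, alpha, alpha, lima]
Final RIGHT: [lima, echo, delta, foxtrot, delta]
i=0: L=echo=BASE, R=lima -> take RIGHT -> lima
i=1: BASE=charlie L=kilo R=echo all differ -> CONFLICT
i=2: BASE=juliet L=alpha R=delta all differ -> CONFLICT
i=3: L=alpha=BASE, R=foxtrot -> take RIGHT -> foxtrot
i=4: L=lima=BASE, R=delta -> take RIGHT -> delta
Index 1 -> CONFLICT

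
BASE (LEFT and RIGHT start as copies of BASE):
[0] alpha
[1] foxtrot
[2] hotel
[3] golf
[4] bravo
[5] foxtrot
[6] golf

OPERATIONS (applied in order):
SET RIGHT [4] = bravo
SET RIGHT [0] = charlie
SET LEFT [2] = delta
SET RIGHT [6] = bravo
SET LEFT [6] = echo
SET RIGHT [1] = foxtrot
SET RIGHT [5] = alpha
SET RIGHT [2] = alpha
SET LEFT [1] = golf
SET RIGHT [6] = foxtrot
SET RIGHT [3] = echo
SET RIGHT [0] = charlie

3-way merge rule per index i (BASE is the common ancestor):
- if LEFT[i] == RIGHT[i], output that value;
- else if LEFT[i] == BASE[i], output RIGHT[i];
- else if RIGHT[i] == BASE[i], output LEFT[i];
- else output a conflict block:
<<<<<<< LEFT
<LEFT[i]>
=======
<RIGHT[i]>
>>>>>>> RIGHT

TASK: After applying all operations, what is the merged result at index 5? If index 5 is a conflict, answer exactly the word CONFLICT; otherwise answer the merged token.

Answer: alpha

Derivation:
Final LEFT:  [alpha, golf, delta, golf, bravo, foxtrot, echo]
Final RIGHT: [charlie, foxtrot, alpha, echo, bravo, alpha, foxtrot]
i=0: L=alpha=BASE, R=charlie -> take RIGHT -> charlie
i=1: L=golf, R=foxtrot=BASE -> take LEFT -> golf
i=2: BASE=hotel L=delta R=alpha all differ -> CONFLICT
i=3: L=golf=BASE, R=echo -> take RIGHT -> echo
i=4: L=bravo R=bravo -> agree -> bravo
i=5: L=foxtrot=BASE, R=alpha -> take RIGHT -> alpha
i=6: BASE=golf L=echo R=foxtrot all differ -> CONFLICT
Index 5 -> alpha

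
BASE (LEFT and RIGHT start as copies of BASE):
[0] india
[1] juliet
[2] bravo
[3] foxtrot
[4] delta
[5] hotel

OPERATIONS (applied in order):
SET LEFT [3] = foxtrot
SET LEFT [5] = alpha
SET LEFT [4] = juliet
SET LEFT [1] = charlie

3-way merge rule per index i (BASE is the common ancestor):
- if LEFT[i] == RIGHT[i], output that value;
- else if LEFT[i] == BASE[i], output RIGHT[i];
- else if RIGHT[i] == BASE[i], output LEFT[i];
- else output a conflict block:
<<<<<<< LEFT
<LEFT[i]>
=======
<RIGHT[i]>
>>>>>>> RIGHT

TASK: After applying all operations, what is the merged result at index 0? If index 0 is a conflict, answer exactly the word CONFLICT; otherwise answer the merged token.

Answer: india

Derivation:
Final LEFT:  [india, charlie, bravo, foxtrot, juliet, alpha]
Final RIGHT: [india, juliet, bravo, foxtrot, delta, hotel]
i=0: L=india R=india -> agree -> india
i=1: L=charlie, R=juliet=BASE -> take LEFT -> charlie
i=2: L=bravo R=bravo -> agree -> bravo
i=3: L=foxtrot R=foxtrot -> agree -> foxtrot
i=4: L=juliet, R=delta=BASE -> take LEFT -> juliet
i=5: L=alpha, R=hotel=BASE -> take LEFT -> alpha
Index 0 -> india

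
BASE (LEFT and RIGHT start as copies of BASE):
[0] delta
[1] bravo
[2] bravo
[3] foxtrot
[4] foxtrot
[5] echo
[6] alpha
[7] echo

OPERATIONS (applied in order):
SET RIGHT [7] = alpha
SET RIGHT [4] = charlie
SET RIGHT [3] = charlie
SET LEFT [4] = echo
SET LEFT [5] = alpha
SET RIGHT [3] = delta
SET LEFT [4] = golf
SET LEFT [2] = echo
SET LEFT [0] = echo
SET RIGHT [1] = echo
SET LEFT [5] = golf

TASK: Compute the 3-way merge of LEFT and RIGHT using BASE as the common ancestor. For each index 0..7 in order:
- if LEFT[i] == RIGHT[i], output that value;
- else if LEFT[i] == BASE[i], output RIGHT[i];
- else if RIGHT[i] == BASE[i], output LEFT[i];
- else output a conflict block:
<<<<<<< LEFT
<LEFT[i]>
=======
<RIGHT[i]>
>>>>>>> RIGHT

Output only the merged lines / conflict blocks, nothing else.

Final LEFT:  [echo, bravo, echo, foxtrot, golf, golf, alpha, echo]
Final RIGHT: [delta, echo, bravo, delta, charlie, echo, alpha, alpha]
i=0: L=echo, R=delta=BASE -> take LEFT -> echo
i=1: L=bravo=BASE, R=echo -> take RIGHT -> echo
i=2: L=echo, R=bravo=BASE -> take LEFT -> echo
i=3: L=foxtrot=BASE, R=delta -> take RIGHT -> delta
i=4: BASE=foxtrot L=golf R=charlie all differ -> CONFLICT
i=5: L=golf, R=echo=BASE -> take LEFT -> golf
i=6: L=alpha R=alpha -> agree -> alpha
i=7: L=echo=BASE, R=alpha -> take RIGHT -> alpha

Answer: echo
echo
echo
delta
<<<<<<< LEFT
golf
=======
charlie
>>>>>>> RIGHT
golf
alpha
alpha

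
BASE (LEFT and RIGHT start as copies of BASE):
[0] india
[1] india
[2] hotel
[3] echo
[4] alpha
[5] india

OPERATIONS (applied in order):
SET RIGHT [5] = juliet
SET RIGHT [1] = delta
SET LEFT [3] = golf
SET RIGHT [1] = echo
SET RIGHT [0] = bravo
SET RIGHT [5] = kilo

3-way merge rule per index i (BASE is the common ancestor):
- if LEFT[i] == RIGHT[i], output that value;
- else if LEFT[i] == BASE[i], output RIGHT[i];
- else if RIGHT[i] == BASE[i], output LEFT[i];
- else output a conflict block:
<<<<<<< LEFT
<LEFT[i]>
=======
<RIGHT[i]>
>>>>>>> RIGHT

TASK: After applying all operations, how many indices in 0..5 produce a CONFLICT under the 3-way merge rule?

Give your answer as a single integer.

Final LEFT:  [india, india, hotel, golf, alpha, india]
Final RIGHT: [bravo, echo, hotel, echo, alpha, kilo]
i=0: L=india=BASE, R=bravo -> take RIGHT -> bravo
i=1: L=india=BASE, R=echo -> take RIGHT -> echo
i=2: L=hotel R=hotel -> agree -> hotel
i=3: L=golf, R=echo=BASE -> take LEFT -> golf
i=4: L=alpha R=alpha -> agree -> alpha
i=5: L=india=BASE, R=kilo -> take RIGHT -> kilo
Conflict count: 0

Answer: 0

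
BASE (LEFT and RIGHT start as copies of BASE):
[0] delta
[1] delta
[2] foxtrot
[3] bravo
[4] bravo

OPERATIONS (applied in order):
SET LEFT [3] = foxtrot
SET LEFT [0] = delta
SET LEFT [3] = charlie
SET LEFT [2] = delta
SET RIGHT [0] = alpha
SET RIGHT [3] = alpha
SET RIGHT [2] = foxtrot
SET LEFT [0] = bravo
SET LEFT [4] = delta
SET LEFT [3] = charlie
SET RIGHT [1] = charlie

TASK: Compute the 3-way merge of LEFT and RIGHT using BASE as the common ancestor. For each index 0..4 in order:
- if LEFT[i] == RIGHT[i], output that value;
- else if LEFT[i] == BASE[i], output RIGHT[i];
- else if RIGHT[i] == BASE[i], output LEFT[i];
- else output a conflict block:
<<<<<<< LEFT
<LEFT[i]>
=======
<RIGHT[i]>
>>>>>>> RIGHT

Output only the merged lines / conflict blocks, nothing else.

Final LEFT:  [bravo, delta, delta, charlie, delta]
Final RIGHT: [alpha, charlie, foxtrot, alpha, bravo]
i=0: BASE=delta L=bravo R=alpha all differ -> CONFLICT
i=1: L=delta=BASE, R=charlie -> take RIGHT -> charlie
i=2: L=delta, R=foxtrot=BASE -> take LEFT -> delta
i=3: BASE=bravo L=charlie R=alpha all differ -> CONFLICT
i=4: L=delta, R=bravo=BASE -> take LEFT -> delta

Answer: <<<<<<< LEFT
bravo
=======
alpha
>>>>>>> RIGHT
charlie
delta
<<<<<<< LEFT
charlie
=======
alpha
>>>>>>> RIGHT
delta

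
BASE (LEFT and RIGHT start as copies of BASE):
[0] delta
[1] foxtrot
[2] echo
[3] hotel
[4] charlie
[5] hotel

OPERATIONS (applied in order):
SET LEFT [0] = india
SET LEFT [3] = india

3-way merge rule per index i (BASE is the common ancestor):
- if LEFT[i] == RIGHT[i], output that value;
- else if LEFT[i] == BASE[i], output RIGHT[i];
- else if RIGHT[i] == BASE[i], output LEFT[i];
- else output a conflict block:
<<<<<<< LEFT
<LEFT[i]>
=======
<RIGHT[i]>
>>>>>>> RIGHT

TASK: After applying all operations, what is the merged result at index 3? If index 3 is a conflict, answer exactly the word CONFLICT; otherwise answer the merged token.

Final LEFT:  [india, foxtrot, echo, india, charlie, hotel]
Final RIGHT: [delta, foxtrot, echo, hotel, charlie, hotel]
i=0: L=india, R=delta=BASE -> take LEFT -> india
i=1: L=foxtrot R=foxtrot -> agree -> foxtrot
i=2: L=echo R=echo -> agree -> echo
i=3: L=india, R=hotel=BASE -> take LEFT -> india
i=4: L=charlie R=charlie -> agree -> charlie
i=5: L=hotel R=hotel -> agree -> hotel
Index 3 -> india

Answer: india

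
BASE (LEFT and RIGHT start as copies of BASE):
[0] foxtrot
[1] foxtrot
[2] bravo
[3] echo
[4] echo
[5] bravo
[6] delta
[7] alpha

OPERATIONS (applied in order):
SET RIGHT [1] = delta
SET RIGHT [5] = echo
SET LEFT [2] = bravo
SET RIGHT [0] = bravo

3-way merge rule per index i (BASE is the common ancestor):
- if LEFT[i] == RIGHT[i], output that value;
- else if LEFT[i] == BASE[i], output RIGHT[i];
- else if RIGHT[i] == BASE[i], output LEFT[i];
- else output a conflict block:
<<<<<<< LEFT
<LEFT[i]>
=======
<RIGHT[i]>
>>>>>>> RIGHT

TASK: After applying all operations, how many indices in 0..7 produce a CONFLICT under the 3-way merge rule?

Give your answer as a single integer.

Final LEFT:  [foxtrot, foxtrot, bravo, echo, echo, bravo, delta, alpha]
Final RIGHT: [bravo, delta, bravo, echo, echo, echo, delta, alpha]
i=0: L=foxtrot=BASE, R=bravo -> take RIGHT -> bravo
i=1: L=foxtrot=BASE, R=delta -> take RIGHT -> delta
i=2: L=bravo R=bravo -> agree -> bravo
i=3: L=echo R=echo -> agree -> echo
i=4: L=echo R=echo -> agree -> echo
i=5: L=bravo=BASE, R=echo -> take RIGHT -> echo
i=6: L=delta R=delta -> agree -> delta
i=7: L=alpha R=alpha -> agree -> alpha
Conflict count: 0

Answer: 0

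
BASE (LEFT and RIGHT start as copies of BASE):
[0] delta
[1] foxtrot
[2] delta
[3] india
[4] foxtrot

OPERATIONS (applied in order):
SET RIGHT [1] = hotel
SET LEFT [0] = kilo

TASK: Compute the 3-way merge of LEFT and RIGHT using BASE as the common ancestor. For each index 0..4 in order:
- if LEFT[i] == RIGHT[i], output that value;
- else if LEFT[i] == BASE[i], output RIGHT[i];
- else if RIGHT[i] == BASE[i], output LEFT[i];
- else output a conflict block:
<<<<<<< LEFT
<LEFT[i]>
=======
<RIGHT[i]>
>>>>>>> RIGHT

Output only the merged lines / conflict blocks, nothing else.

Answer: kilo
hotel
delta
india
foxtrot

Derivation:
Final LEFT:  [kilo, foxtrot, delta, india, foxtrot]
Final RIGHT: [delta, hotel, delta, india, foxtrot]
i=0: L=kilo, R=delta=BASE -> take LEFT -> kilo
i=1: L=foxtrot=BASE, R=hotel -> take RIGHT -> hotel
i=2: L=delta R=delta -> agree -> delta
i=3: L=india R=india -> agree -> india
i=4: L=foxtrot R=foxtrot -> agree -> foxtrot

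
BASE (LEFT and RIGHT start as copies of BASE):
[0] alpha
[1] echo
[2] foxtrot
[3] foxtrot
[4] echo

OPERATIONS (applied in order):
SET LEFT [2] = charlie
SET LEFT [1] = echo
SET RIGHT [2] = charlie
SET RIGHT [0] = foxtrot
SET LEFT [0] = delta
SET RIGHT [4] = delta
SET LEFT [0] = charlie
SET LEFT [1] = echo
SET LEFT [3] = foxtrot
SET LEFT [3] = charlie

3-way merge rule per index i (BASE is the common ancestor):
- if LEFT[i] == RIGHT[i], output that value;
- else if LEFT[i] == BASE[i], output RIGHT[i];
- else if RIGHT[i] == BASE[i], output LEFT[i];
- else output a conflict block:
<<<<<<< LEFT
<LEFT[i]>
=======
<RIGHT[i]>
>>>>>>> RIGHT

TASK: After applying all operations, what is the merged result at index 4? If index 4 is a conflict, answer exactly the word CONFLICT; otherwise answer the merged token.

Final LEFT:  [charlie, echo, charlie, charlie, echo]
Final RIGHT: [foxtrot, echo, charlie, foxtrot, delta]
i=0: BASE=alpha L=charlie R=foxtrot all differ -> CONFLICT
i=1: L=echo R=echo -> agree -> echo
i=2: L=charlie R=charlie -> agree -> charlie
i=3: L=charlie, R=foxtrot=BASE -> take LEFT -> charlie
i=4: L=echo=BASE, R=delta -> take RIGHT -> delta
Index 4 -> delta

Answer: delta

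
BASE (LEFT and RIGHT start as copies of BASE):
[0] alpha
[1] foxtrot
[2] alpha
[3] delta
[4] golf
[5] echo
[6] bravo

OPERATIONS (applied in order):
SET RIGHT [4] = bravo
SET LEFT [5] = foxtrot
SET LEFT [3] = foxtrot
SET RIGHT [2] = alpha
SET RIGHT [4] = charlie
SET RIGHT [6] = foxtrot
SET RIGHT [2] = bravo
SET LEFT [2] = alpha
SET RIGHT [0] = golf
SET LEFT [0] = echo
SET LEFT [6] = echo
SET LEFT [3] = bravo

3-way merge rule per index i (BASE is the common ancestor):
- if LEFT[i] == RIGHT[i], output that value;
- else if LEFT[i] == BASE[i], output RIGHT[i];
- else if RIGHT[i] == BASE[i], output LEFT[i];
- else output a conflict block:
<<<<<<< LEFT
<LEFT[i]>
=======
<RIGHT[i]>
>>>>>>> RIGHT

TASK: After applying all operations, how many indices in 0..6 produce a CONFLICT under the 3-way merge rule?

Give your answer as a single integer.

Final LEFT:  [echo, foxtrot, alpha, bravo, golf, foxtrot, echo]
Final RIGHT: [golf, foxtrot, bravo, delta, charlie, echo, foxtrot]
i=0: BASE=alpha L=echo R=golf all differ -> CONFLICT
i=1: L=foxtrot R=foxtrot -> agree -> foxtrot
i=2: L=alpha=BASE, R=bravo -> take RIGHT -> bravo
i=3: L=bravo, R=delta=BASE -> take LEFT -> bravo
i=4: L=golf=BASE, R=charlie -> take RIGHT -> charlie
i=5: L=foxtrot, R=echo=BASE -> take LEFT -> foxtrot
i=6: BASE=bravo L=echo R=foxtrot all differ -> CONFLICT
Conflict count: 2

Answer: 2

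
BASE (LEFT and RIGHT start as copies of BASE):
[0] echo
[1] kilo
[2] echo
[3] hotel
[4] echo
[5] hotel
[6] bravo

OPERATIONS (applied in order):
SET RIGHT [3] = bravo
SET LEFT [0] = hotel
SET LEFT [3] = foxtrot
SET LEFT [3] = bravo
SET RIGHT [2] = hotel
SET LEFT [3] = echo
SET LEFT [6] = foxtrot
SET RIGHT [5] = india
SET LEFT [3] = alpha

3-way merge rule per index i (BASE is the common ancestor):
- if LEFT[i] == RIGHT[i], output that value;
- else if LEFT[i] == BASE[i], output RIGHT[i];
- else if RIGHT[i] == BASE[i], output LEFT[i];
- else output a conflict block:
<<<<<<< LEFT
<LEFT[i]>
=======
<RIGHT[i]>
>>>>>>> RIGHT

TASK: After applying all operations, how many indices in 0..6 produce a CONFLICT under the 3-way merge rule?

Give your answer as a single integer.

Answer: 1

Derivation:
Final LEFT:  [hotel, kilo, echo, alpha, echo, hotel, foxtrot]
Final RIGHT: [echo, kilo, hotel, bravo, echo, india, bravo]
i=0: L=hotel, R=echo=BASE -> take LEFT -> hotel
i=1: L=kilo R=kilo -> agree -> kilo
i=2: L=echo=BASE, R=hotel -> take RIGHT -> hotel
i=3: BASE=hotel L=alpha R=bravo all differ -> CONFLICT
i=4: L=echo R=echo -> agree -> echo
i=5: L=hotel=BASE, R=india -> take RIGHT -> india
i=6: L=foxtrot, R=bravo=BASE -> take LEFT -> foxtrot
Conflict count: 1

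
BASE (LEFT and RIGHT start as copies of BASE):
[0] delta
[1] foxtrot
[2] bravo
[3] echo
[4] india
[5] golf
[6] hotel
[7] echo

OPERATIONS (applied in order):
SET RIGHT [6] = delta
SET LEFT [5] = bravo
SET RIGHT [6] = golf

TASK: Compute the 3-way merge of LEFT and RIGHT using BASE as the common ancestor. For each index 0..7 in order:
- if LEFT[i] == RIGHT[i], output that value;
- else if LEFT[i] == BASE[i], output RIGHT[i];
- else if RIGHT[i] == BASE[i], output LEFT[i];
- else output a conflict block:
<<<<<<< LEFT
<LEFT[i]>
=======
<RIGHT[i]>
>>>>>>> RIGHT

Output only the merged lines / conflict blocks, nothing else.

Final LEFT:  [delta, foxtrot, bravo, echo, india, bravo, hotel, echo]
Final RIGHT: [delta, foxtrot, bravo, echo, india, golf, golf, echo]
i=0: L=delta R=delta -> agree -> delta
i=1: L=foxtrot R=foxtrot -> agree -> foxtrot
i=2: L=bravo R=bravo -> agree -> bravo
i=3: L=echo R=echo -> agree -> echo
i=4: L=india R=india -> agree -> india
i=5: L=bravo, R=golf=BASE -> take LEFT -> bravo
i=6: L=hotel=BASE, R=golf -> take RIGHT -> golf
i=7: L=echo R=echo -> agree -> echo

Answer: delta
foxtrot
bravo
echo
india
bravo
golf
echo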